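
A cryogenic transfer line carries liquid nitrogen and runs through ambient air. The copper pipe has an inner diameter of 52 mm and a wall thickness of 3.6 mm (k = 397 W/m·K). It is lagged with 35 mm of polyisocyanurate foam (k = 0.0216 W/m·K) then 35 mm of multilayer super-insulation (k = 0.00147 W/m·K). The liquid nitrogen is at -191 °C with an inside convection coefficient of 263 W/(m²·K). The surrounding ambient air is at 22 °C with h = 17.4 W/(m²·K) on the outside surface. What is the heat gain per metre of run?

q′ ≈ 4.04 W/m

Treating each annulus and film as a series resistance:
R_inner film = 1/(h_i·2πr₁L) = 1/(263×2π×0.026×1) = 0.02328 K/W
R_copper pipe wall = ln(29.6/26)/(2π×397×1) = 5.199×10^-5 K/W
R_polyisocyanurate foam = ln(64.6/29.6)/(2π×0.0216×1) = 5.751 K/W
R_multilayer super-insulation = ln(99.6/64.6)/(2π×0.00147×1) = 46.87 K/W
R_outer film = 1/(h_o·2πr_oL) = 1/(17.4×2π×0.0996×1) = 0.09184 K/W
R_total = 52.74 K/W
Q = ΔT/R_total = 213/52.74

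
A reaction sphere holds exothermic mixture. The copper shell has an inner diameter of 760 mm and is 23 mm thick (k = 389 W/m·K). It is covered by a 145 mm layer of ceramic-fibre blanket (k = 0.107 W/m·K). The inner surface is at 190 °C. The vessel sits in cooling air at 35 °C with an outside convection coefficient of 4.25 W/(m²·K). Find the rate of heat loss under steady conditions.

Q ≈ 281 W

For a spherical shell R = (1/r₁ − 1/r₂)/(4πk); film R = 1/(h·4πr²). In series:
R_copper shell = (1/0.38 − 1/0.403)/(4π×389) = 3.072×10^-5 K/W
R_ceramic-fibre blanket = (1/0.403 − 1/0.548)/(4π×0.107) = 0.4883 K/W
R_outer film = 1/(h·4πr_o²) = 1/(4.25×4π×0.548²) = 0.06235 K/W
R_total = 0.5507 K/W
Q = ΔT/R_total = 155/0.5507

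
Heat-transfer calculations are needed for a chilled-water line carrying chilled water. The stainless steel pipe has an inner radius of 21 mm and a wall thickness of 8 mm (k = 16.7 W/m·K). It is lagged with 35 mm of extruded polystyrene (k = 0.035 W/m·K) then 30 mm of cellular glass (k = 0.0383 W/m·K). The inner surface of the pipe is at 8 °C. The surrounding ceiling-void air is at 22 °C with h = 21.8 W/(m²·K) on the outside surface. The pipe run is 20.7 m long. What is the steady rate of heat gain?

For a radial system each layer contributes R = ln(r_out/r_in)/(2πkL); films add R = 1/(hA).
R_stainless steel pipe wall = ln(29/21)/(2π×16.7×20.7) = 1.486×10^-4 K/W
R_extruded polystyrene = ln(64/29)/(2π×0.035×20.7) = 0.1739 K/W
R_cellular glass = ln(94/64)/(2π×0.0383×20.7) = 0.07717 K/W
R_outer film = 1/(h_o·2πr_oL) = 1/(21.8×2π×0.094×20.7) = 0.003752 K/W
R_total = 0.255 K/W
Q = ΔT/R_total = 14/0.255

Q ≈ 54.9 W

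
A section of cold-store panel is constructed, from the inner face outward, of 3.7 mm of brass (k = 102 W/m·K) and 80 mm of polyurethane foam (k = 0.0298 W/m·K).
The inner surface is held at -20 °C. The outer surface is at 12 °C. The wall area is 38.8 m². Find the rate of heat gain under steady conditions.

Q ≈ 462 W

Treating each layer as a thermal resistance in series:
R_brass = L/(kA) = 0.0037/(102×38.8) = 9.349×10^-7 K/W
R_polyurethane foam = L/(kA) = 0.08/(0.0298×38.8) = 0.06919 K/W
R_total = 0.06919 K/W
Q = ΔT / R_total = 32 / 0.06919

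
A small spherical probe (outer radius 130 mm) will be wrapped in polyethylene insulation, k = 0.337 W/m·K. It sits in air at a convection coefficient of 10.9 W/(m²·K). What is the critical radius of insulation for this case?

r_cr ≈ 61.8 mm

For a sphere r_cr = 2k/h = 2×0.337/10.9
r_cr = 61.8 mm; since the bare radius (130 mm) is above r_cr, any added insulation will reduce heat loss.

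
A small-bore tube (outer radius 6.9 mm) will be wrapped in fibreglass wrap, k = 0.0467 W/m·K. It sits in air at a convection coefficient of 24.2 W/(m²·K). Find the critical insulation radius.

r_cr ≈ 1.93 mm

For a cylinder r_cr = k/h = 0.0467/24.2
r_cr = 1.93 mm; since the bare radius (6.9 mm) is above r_cr, any added insulation will reduce heat loss.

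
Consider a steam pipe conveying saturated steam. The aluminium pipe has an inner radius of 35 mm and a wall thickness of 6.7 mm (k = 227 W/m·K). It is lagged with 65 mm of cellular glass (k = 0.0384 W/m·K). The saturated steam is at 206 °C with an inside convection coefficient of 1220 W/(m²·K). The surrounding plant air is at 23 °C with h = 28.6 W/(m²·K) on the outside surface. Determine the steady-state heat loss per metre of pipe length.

Cylindrical conduction, so R = ln(r₂/r₁)/(2πkL) per layer, in series:
R_inner film = 1/(h_i·2πr₁L) = 1/(1220×2π×0.035×1) = 0.003727 K/W
R_aluminium pipe wall = ln(41.7/35)/(2π×227×1) = 1.228×10^-4 K/W
R_cellular glass = ln(106.7/41.7)/(2π×0.0384×1) = 3.894 K/W
R_outer film = 1/(h_o·2πr_oL) = 1/(28.6×2π×0.1067×1) = 0.05215 K/W
R_total = 3.95 K/W
Q = ΔT/R_total = 183/3.95

q′ ≈ 46.3 W/m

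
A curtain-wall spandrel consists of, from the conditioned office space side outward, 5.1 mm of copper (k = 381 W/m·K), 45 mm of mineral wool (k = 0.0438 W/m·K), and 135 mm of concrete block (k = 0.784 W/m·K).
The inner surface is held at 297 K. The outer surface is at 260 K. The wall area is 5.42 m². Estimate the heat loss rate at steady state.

Series thermal resistances:
R_copper = L/(kA) = 0.0051/(381×5.42) = 2.47×10^-6 K/W
R_mineral wool = L/(kA) = 0.045/(0.0438×5.42) = 0.1896 K/W
R_concrete block = L/(kA) = 0.135/(0.784×5.42) = 0.03177 K/W
R_total = 0.2213 K/W
Q = ΔT / R_total = 37 / 0.2213

Q ≈ 167 W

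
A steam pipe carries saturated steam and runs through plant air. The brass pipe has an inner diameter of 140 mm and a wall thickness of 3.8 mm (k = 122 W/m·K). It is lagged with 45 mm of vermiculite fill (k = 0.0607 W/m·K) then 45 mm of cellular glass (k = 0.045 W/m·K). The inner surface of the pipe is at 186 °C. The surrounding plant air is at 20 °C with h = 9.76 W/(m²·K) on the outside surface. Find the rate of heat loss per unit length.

For a radial system each layer contributes R = ln(r_out/r_in)/(2πkL); films add R = 1/(hA).
R_brass pipe wall = ln(73.8/70)/(2π×122×1) = 6.896×10^-5 K/W
R_vermiculite fill = ln(118.8/73.8)/(2π×0.0607×1) = 1.248 K/W
R_cellular glass = ln(163.8/118.8)/(2π×0.045×1) = 1.136 K/W
R_outer film = 1/(h_o·2πr_oL) = 1/(9.76×2π×0.1638×1) = 0.09955 K/W
R_total = 2.484 K/W
Q = ΔT/R_total = 166/2.484

q′ ≈ 66.8 W/m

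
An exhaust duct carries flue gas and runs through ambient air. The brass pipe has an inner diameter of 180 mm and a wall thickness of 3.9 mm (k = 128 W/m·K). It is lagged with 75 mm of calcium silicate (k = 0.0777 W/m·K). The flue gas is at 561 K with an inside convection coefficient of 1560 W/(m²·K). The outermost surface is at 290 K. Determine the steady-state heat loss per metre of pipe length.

Per-layer cylindrical resistances, series-summed:
R_inner film = 1/(h_i·2πr₁L) = 1/(1560×2π×0.09×1) = 0.001134 K/W
R_brass pipe wall = ln(93.9/90)/(2π×128×1) = 5.275×10^-5 K/W
R_calcium silicate = ln(168.9/93.9)/(2π×0.0777×1) = 1.203 K/W
R_total = 1.204 K/W
Q = ΔT/R_total = 271/1.204

q′ ≈ 225 W/m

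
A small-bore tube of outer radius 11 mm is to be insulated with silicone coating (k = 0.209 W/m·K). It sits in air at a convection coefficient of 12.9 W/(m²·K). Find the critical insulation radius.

For a cylinder r_cr = k/h = 0.209/12.9
r_cr = 16.2 mm; since the bare radius (11 mm) is below r_cr, adding a thin layer of insulation will *increase* heat loss.

r_cr ≈ 16.2 mm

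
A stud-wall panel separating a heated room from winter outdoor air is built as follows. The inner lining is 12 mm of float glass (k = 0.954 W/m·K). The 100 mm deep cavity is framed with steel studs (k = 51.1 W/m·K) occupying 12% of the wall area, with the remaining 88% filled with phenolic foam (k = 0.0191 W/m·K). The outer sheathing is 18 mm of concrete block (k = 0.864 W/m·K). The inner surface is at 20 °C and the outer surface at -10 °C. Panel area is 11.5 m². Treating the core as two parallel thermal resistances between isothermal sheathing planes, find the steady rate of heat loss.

Q ≈ 6950 W

Sheathing layers in series; stud and cavity paths in parallel between them.
R_inner = 0.012/(0.954×11.5) = 0.001094 K/W
R_stud  = 0.1/(51.1×0.12×11.5) = 0.001418 K/W
R_cav   = 0.1/(0.0191×0.88×11.5) = 0.5174 K/W
1/R_core = 1/R_stud + 1/R_cav → R_core = 0.001414 K/W
R_outer = 0.018/(0.864×11.5) = 0.001812 K/W
R_total = 0.00432 K/W
Q = ΔT/R_total = 30/0.00432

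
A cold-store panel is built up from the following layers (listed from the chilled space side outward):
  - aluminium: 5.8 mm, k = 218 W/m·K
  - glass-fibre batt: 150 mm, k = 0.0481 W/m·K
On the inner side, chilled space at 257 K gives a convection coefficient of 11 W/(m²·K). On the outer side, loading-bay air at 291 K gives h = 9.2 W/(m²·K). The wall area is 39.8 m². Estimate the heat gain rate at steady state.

Q ≈ 408 W

Model the wall as resistances in series:
R_inner film = 1/(h_i·A) = 1/(11×39.8) = 0.002284 K/W
R_aluminium = L/(kA) = 0.0058/(218×39.8) = 6.685×10^-7 K/W
R_glass-fibre batt = L/(kA) = 0.15/(0.0481×39.8) = 0.07835 K/W
R_outer film = 1/(h_o·A) = 1/(9.2×39.8) = 0.002731 K/W
R_total = 0.08337 K/W
Q = ΔT / R_total = 34 / 0.08337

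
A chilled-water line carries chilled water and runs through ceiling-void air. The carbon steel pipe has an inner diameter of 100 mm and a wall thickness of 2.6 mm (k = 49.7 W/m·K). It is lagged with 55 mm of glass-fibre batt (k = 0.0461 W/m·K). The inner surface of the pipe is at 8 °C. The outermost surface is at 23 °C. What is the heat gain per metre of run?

Treating each annulus and film as a series resistance:
R_carbon steel pipe wall = ln(52.6/50)/(2π×49.7×1) = 1.623×10^-4 K/W
R_glass-fibre batt = ln(107.6/52.6)/(2π×0.0461×1) = 2.471 K/W
R_total = 2.471 K/W
Q = ΔT/R_total = 15/2.471

q′ ≈ 6.07 W/m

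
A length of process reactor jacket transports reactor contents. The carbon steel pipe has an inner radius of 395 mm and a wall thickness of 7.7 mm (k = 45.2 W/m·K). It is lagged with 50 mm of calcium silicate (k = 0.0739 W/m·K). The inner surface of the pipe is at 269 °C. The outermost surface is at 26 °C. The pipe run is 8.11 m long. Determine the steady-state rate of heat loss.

Q ≈ 7820 W

Cylindrical conduction, so R = ln(r₂/r₁)/(2πkL) per layer, in series:
R_carbon steel pipe wall = ln(402.7/395)/(2π×45.2×8.11) = 8.382×10^-6 K/W
R_calcium silicate = ln(452.7/402.7)/(2π×0.0739×8.11) = 0.03108 K/W
R_total = 0.03109 K/W
Q = ΔT/R_total = 243/0.03109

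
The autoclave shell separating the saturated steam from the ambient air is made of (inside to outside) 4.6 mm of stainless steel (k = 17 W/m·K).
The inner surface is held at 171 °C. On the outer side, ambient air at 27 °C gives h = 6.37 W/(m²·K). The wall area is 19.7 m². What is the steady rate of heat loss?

Q ≈ 18000 W

Model the wall as resistances in series:
R_stainless steel = L/(kA) = 0.0046/(17×19.7) = 1.374×10^-5 K/W
R_outer film = 1/(h_o·A) = 1/(6.37×19.7) = 0.007969 K/W
R_total = 0.007983 K/W
Q = ΔT / R_total = 144 / 0.007983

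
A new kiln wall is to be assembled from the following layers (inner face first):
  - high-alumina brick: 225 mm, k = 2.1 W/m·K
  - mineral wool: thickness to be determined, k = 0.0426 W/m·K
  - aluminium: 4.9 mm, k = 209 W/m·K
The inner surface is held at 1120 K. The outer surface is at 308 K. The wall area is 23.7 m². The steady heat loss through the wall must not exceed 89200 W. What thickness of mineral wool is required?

L ≈ 4.63 mm

Using the resistance-network approach (series):
R_high-alumina brick = L/(kA) = 0.225/(2.1×23.7) = 0.004521 K/W
R_aluminium = L/(kA) = 0.0049/(209×23.7) = 9.892×10^-7 K/W
Sum of the known resistances R_other = 0.004522 K/W
Required total resistance R_tot = ΔT/Q_allow = 812/89200 = 0.009103 K/W
R_mineral wool = R_tot − R_other = 0.004581 K/W
L = R·k·A = 0.004581×0.0426×23.7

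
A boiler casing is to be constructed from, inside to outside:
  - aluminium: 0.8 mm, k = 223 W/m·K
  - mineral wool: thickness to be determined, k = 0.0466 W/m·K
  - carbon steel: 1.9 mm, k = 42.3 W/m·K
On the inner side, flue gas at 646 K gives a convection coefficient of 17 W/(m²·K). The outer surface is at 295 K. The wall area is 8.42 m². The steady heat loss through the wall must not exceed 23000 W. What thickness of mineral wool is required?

Series thermal resistances:
R_inner film = 1/(h_i·A) = 1/(17×8.42) = 0.006986 K/W
R_aluminium = L/(kA) = 0.0008/(223×8.42) = 4.261×10^-7 K/W
R_carbon steel = L/(kA) = 0.0019/(42.3×8.42) = 5.335×10^-6 K/W
Sum of the known resistances R_other = 0.006992 K/W
Required total resistance R_tot = ΔT/Q_allow = 351/23000 = 0.01526 K/W
R_mineral wool = R_tot − R_other = 0.008269 K/W
L = R·k·A = 0.008269×0.0466×8.42

L ≈ 3.24 mm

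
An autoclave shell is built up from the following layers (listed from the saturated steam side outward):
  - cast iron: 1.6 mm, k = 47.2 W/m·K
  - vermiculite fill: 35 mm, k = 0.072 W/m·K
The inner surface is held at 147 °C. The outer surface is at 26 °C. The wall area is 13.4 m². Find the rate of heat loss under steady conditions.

Series thermal resistances:
R_cast iron = L/(kA) = 0.0016/(47.2×13.4) = 2.53×10^-6 K/W
R_vermiculite fill = L/(kA) = 0.035/(0.072×13.4) = 0.03628 K/W
R_total = 0.03628 K/W
Q = ΔT / R_total = 121 / 0.03628

Q ≈ 3340 W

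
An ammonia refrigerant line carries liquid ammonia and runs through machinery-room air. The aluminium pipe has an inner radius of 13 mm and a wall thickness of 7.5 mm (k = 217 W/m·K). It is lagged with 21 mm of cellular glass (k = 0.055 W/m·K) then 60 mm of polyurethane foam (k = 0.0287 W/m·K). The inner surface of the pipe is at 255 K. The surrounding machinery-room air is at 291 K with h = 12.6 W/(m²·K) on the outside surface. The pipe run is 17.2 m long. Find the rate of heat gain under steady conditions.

Q ≈ 86.9 W

For a radial system each layer contributes R = ln(r_out/r_in)/(2πkL); films add R = 1/(hA).
R_aluminium pipe wall = ln(20.5/13)/(2π×217×17.2) = 1.942×10^-5 K/W
R_cellular glass = ln(41.5/20.5)/(2π×0.055×17.2) = 0.1187 K/W
R_polyurethane foam = ln(101.5/41.5)/(2π×0.0287×17.2) = 0.2884 K/W
R_outer film = 1/(h_o·2πr_oL) = 1/(12.6×2π×0.1015×17.2) = 0.007235 K/W
R_total = 0.4143 K/W
Q = ΔT/R_total = 36/0.4143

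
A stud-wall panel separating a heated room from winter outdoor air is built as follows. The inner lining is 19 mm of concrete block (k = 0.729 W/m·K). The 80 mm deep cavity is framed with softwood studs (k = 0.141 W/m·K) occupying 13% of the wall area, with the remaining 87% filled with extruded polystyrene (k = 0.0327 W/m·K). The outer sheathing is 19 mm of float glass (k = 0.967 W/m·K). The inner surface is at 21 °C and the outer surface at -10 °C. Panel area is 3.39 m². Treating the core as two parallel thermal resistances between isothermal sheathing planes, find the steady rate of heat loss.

Sheathing layers in series; stud and cavity paths in parallel between them.
R_inner = 0.019/(0.729×3.39) = 0.007688 K/W
R_stud  = 0.08/(0.141×0.13×3.39) = 1.287 K/W
R_cav   = 0.08/(0.0327×0.87×3.39) = 0.8295 K/W
1/R_core = 1/R_stud + 1/R_cav → R_core = 0.5045 K/W
R_outer = 0.019/(0.967×3.39) = 0.005796 K/W
R_total = 0.518 K/W
Q = ΔT/R_total = 31/0.518

Q ≈ 59.9 W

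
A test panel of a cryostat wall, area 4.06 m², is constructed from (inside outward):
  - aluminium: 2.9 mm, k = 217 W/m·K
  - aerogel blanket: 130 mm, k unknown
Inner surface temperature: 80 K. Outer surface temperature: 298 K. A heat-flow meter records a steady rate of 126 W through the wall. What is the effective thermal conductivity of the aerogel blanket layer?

Thermal resistances in series:
R_aluminium = L/(kA) = 0.0029/(217×4.06) = 3.292×10^-6 K/W
Sum of known resistances R_other = 3.292×10^-6 K/W
Total R = ΔT/Q = 218/126 = 1.73 K/W
R_aerogel blanket = R_total − R_other = 1.73 K/W
k = L/(R·A) = 0.13/(1.73×4.06)

k ≈ 0.0185 W/(m·K)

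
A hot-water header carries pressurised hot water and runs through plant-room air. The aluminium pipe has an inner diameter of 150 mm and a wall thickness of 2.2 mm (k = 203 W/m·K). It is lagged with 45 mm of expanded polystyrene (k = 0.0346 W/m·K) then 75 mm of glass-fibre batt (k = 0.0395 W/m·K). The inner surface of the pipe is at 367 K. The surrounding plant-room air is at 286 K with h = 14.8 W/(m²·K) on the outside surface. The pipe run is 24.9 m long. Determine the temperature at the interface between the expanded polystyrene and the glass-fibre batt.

Cylindrical conduction, so R = ln(r₂/r₁)/(2πkL) per layer, in series:
R_aluminium pipe wall = ln(77.2/75)/(2π×203×24.9) = 9.103×10^-7 K/W
R_expanded polystyrene = ln(122.2/77.2)/(2π×0.0346×24.9) = 0.08484 K/W
R_glass-fibre batt = ln(197.2/122.2)/(2π×0.0395×24.9) = 0.07744 K/W
R_outer film = 1/(h_o·2πr_oL) = 1/(14.8×2π×0.1972×24.9) = 0.00219 K/W
R_total = 0.1645 K/W
Q = ΔT/R_total = 81/0.1645
Q = 492 W
T_interface = T_inner − Q·ΣR(inner→interface) = 367 − 492×0.08484

T ≈ 325 K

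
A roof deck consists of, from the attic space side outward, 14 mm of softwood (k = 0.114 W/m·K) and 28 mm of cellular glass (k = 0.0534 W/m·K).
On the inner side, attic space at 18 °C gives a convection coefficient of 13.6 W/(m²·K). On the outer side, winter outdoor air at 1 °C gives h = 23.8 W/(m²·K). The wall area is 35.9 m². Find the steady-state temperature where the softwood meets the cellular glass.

Series thermal resistances:
R_inner film = 1/(h_i·A) = 1/(13.6×35.9) = 0.002048 K/W
R_softwood = L/(kA) = 0.014/(0.114×35.9) = 0.003421 K/W
R_cellular glass = L/(kA) = 0.028/(0.0534×35.9) = 0.01461 K/W
R_outer film = 1/(h_o·A) = 1/(23.8×35.9) = 0.00117 K/W
R_total = 0.02125 K/W;  Q = ΔT/R_total = 17/0.02125 = 800.2 W
T_interface = T_inner − Q·ΣR(inner→interface) = 18 − 800×0.005469

T ≈ 13.6 °C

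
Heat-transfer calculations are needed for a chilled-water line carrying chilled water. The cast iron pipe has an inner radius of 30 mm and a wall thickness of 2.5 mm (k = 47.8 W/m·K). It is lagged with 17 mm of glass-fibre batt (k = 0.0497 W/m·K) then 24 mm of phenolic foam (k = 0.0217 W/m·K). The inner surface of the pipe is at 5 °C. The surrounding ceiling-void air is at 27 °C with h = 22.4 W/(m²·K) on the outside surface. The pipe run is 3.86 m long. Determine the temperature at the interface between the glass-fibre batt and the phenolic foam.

T ≈ 11.8 °C

For a radial system each layer contributes R = ln(r_out/r_in)/(2πkL); films add R = 1/(hA).
R_cast iron pipe wall = ln(32.5/30)/(2π×47.8×3.86) = 6.904×10^-5 K/W
R_glass-fibre batt = ln(49.5/32.5)/(2π×0.0497×3.86) = 0.349 K/W
R_phenolic foam = ln(73.5/49.5)/(2π×0.0217×3.86) = 0.7511 K/W
R_outer film = 1/(h_o·2πr_oL) = 1/(22.4×2π×0.0735×3.86) = 0.02504 K/W
R_total = 1.125 K/W
Q = ΔT/R_total = 22/1.125
Q = 19.6 W
T_interface = T_inner + Q·ΣR(inner→interface) = 5 + 19.6×0.3491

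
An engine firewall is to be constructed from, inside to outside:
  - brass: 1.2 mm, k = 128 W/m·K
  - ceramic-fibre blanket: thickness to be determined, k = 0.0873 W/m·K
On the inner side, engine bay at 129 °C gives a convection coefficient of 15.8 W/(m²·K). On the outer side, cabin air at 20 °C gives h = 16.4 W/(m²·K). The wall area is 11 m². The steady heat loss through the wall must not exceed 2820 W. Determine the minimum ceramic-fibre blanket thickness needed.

Using the resistance-network approach (series):
R_inner film = 1/(h_i·A) = 1/(15.8×11) = 0.005754 K/W
R_brass = L/(kA) = 0.0012/(128×11) = 8.523×10^-7 K/W
R_outer film = 1/(h_o·A) = 1/(16.4×11) = 0.005543 K/W
Sum of the known resistances R_other = 0.0113 K/W
Required total resistance R_tot = ΔT/Q_allow = 109/2820 = 0.03865 K/W
R_ceramic-fibre blanket = R_tot − R_other = 0.02735 K/W
L = R·k·A = 0.02735×0.0873×11

L ≈ 26.3 mm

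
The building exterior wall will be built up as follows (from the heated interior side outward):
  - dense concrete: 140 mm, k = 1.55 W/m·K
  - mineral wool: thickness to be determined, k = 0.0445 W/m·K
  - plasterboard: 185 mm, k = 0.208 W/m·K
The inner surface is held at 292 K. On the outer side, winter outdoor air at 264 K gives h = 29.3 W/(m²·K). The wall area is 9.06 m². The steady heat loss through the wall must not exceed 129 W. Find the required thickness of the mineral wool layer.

L ≈ 42.4 mm

Treating each layer as a thermal resistance in series:
R_dense concrete = L/(kA) = 0.14/(1.55×9.06) = 0.009969 K/W
R_plasterboard = L/(kA) = 0.185/(0.208×9.06) = 0.09817 K/W
R_outer film = 1/(h_o·A) = 1/(29.3×9.06) = 0.003767 K/W
Sum of the known resistances R_other = 0.1119 K/W
Required total resistance R_tot = ΔT/Q_allow = 28/129 = 0.2171 K/W
R_mineral wool = R_tot − R_other = 0.1051 K/W
L = R·k·A = 0.1051×0.0445×9.06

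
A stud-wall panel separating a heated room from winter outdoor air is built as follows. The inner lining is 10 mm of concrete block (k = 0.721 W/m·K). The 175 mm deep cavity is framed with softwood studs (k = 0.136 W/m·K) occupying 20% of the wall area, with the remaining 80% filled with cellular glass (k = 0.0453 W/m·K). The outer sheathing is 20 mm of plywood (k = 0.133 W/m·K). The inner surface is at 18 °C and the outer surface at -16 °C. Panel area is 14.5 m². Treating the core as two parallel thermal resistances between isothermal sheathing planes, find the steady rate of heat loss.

Sheathing layers in series; stud and cavity paths in parallel between them.
R_inner = 0.01/(0.721×14.5) = 9.565×10^-4 K/W
R_stud  = 0.175/(0.136×0.2×14.5) = 0.4437 K/W
R_cav   = 0.175/(0.0453×0.8×14.5) = 0.333 K/W
1/R_core = 1/R_stud + 1/R_cav → R_core = 0.1902 K/W
R_outer = 0.02/(0.133×14.5) = 0.01037 K/W
R_total = 0.2016 K/W
Q = ΔT/R_total = 34/0.2016

Q ≈ 169 W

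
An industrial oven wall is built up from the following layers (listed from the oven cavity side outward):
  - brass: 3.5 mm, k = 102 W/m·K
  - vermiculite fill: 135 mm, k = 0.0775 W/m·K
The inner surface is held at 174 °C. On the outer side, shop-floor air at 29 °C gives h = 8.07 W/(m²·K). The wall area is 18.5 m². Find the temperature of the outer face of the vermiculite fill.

Series thermal resistances:
R_brass = L/(kA) = 0.0035/(102×18.5) = 1.855×10^-6 K/W
R_vermiculite fill = L/(kA) = 0.135/(0.0775×18.5) = 0.09416 K/W
R_outer film = 1/(h_o·A) = 1/(8.07×18.5) = 0.006698 K/W
R_total = 0.1009 K/W;  Q = ΔT/R_total = 145/0.1009 = 1438 W
T_interface = T_inner − Q·ΣR(inner→interface) = 174 − 1440×0.09416

T ≈ 38.6 °C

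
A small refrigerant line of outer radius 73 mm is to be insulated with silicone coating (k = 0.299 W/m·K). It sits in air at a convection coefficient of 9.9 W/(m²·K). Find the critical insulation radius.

For a cylinder r_cr = k/h = 0.299/9.9
r_cr = 30.2 mm; since the bare radius (73 mm) is above r_cr, any added insulation will reduce heat loss.

r_cr ≈ 30.2 mm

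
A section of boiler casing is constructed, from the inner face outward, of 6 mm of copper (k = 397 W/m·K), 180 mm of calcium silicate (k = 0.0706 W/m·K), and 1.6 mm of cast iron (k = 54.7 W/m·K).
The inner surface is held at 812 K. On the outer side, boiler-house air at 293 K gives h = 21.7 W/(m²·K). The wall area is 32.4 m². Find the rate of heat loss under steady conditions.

Q ≈ 6480 W

Using the resistance-network approach (series):
R_copper = L/(kA) = 0.006/(397×32.4) = 4.665×10^-7 K/W
R_calcium silicate = L/(kA) = 0.18/(0.0706×32.4) = 0.07869 K/W
R_cast iron = L/(kA) = 0.0016/(54.7×32.4) = 9.028×10^-7 K/W
R_outer film = 1/(h_o·A) = 1/(21.7×32.4) = 0.001422 K/W
R_total = 0.08011 K/W
Q = ΔT / R_total = 519 / 0.08011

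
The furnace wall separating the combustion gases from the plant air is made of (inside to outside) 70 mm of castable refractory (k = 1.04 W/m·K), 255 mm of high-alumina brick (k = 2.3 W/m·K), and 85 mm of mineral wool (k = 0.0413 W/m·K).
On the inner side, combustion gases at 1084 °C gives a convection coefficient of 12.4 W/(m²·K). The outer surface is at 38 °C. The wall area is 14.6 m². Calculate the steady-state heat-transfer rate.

Q ≈ 6590 W

Series thermal resistances:
R_inner film = 1/(h_i·A) = 1/(12.4×14.6) = 0.005524 K/W
R_castable refractory = L/(kA) = 0.07/(1.04×14.6) = 0.00461 K/W
R_high-alumina brick = L/(kA) = 0.255/(2.3×14.6) = 0.007594 K/W
R_mineral wool = L/(kA) = 0.085/(0.0413×14.6) = 0.141 K/W
R_total = 0.1587 K/W
Q = ΔT / R_total = 1046 / 0.1587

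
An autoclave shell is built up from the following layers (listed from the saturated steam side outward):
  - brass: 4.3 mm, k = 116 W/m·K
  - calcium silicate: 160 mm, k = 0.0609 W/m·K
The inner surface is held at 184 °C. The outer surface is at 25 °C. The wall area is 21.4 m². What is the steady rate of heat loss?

Q ≈ 1300 W

Model the wall as resistances in series:
R_brass = L/(kA) = 0.0043/(116×21.4) = 1.732×10^-6 K/W
R_calcium silicate = L/(kA) = 0.16/(0.0609×21.4) = 0.1228 K/W
R_total = 0.1228 K/W
Q = ΔT / R_total = 159 / 0.1228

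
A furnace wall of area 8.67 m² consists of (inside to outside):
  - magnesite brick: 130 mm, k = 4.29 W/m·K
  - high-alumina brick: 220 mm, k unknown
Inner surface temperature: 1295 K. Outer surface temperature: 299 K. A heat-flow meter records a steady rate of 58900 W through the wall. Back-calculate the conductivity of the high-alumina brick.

Thermal resistances in series:
R_magnesite brick = L/(kA) = 0.13/(4.29×8.67) = 0.003495 K/W
Sum of known resistances R_other = 0.003495 K/W
Total R = ΔT/Q = 996/58900 = 0.01691 K/W
R_high-alumina brick = R_total − R_other = 0.01341 K/W
k = L/(R·A) = 0.22/(0.01341×8.67)

k ≈ 1.89 W/(m·K)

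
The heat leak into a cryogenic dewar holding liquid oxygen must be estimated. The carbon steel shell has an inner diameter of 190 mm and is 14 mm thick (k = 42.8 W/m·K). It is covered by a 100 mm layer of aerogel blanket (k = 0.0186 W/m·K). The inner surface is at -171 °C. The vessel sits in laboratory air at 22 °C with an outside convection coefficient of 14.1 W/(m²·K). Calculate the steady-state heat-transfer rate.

Spherical conduction: R = (1/r_in − 1/r_out)/(4πk) per layer; series-sum.
R_carbon steel shell = (1/0.095 − 1/0.109)/(4π×42.8) = 0.002514 K/W
R_aerogel blanket = (1/0.109 − 1/0.209)/(4π×0.0186) = 18.78 K/W
R_outer film = 1/(h·4πr_o²) = 1/(14.1×4π×0.209²) = 0.1292 K/W
R_total = 18.91 K/W
Q = ΔT/R_total = 193/18.91

Q ≈ 10.2 W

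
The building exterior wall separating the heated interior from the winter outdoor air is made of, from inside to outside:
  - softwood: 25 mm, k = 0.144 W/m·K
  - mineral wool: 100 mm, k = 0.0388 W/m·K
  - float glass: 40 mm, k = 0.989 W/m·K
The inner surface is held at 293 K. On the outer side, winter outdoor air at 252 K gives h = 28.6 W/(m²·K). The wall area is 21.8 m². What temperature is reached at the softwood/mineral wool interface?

T ≈ 290 K

Series thermal resistances:
R_softwood = L/(kA) = 0.025/(0.144×21.8) = 0.007964 K/W
R_mineral wool = L/(kA) = 0.1/(0.0388×21.8) = 0.1182 K/W
R_float glass = L/(kA) = 0.04/(0.989×21.8) = 0.001855 K/W
R_outer film = 1/(h_o·A) = 1/(28.6×21.8) = 0.001604 K/W
R_total = 0.1296 K/W;  Q = ΔT/R_total = 41/0.1296 = 316.2 W
T_interface = T_inner − Q·ΣR(inner→interface) = 293 − 316×0.007964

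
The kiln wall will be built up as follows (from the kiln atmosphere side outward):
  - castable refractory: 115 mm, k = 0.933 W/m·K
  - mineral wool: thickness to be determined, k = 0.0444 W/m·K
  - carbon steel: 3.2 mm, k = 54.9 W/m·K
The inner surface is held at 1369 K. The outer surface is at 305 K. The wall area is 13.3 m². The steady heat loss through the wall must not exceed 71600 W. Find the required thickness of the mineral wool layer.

L ≈ 3.3 mm

Using the resistance-network approach (series):
R_castable refractory = L/(kA) = 0.115/(0.933×13.3) = 0.009268 K/W
R_carbon steel = L/(kA) = 0.0032/(54.9×13.3) = 4.383×10^-6 K/W
Sum of the known resistances R_other = 0.009272 K/W
Required total resistance R_tot = ΔT/Q_allow = 1064/71600 = 0.01486 K/W
R_mineral wool = R_tot − R_other = 0.005588 K/W
L = R·k·A = 0.005588×0.0444×13.3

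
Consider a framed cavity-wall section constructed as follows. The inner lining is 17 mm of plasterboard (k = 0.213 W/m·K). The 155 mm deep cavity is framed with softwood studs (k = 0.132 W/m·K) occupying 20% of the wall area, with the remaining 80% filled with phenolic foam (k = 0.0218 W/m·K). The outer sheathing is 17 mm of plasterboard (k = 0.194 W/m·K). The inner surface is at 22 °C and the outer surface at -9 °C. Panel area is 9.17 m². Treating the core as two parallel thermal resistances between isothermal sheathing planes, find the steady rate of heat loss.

Sheathing layers in series; stud and cavity paths in parallel between them.
R_inner = 0.017/(0.213×9.17) = 0.008704 K/W
R_stud  = 0.155/(0.132×0.2×9.17) = 0.6403 K/W
R_cav   = 0.155/(0.0218×0.8×9.17) = 0.9692 K/W
1/R_core = 1/R_stud + 1/R_cav → R_core = 0.3856 K/W
R_outer = 0.017/(0.194×9.17) = 0.009556 K/W
R_total = 0.4038 K/W
Q = ΔT/R_total = 31/0.4038

Q ≈ 76.8 W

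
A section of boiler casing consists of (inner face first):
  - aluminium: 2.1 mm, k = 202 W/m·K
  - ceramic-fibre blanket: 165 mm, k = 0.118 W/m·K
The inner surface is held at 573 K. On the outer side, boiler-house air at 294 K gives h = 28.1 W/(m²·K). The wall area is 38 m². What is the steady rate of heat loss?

Q ≈ 7390 W

Series thermal resistances:
R_aluminium = L/(kA) = 0.0021/(202×38) = 2.736×10^-7 K/W
R_ceramic-fibre blanket = L/(kA) = 0.165/(0.118×38) = 0.0368 K/W
R_outer film = 1/(h_o·A) = 1/(28.1×38) = 9.365×10^-4 K/W
R_total = 0.03773 K/W
Q = ΔT / R_total = 279 / 0.03773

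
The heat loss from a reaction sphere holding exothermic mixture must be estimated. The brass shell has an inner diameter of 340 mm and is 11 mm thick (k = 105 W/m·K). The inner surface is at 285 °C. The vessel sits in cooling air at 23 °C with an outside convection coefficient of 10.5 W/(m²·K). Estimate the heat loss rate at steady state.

Q ≈ 1130 W

For a spherical shell R = (1/r₁ − 1/r₂)/(4πk); film R = 1/(h·4πr²). In series:
R_brass shell = (1/0.17 − 1/0.181)/(4π×105) = 2.709×10^-4 K/W
R_outer film = 1/(h·4πr_o²) = 1/(10.5×4π×0.181²) = 0.2313 K/W
R_total = 0.2316 K/W
Q = ΔT/R_total = 262/0.2316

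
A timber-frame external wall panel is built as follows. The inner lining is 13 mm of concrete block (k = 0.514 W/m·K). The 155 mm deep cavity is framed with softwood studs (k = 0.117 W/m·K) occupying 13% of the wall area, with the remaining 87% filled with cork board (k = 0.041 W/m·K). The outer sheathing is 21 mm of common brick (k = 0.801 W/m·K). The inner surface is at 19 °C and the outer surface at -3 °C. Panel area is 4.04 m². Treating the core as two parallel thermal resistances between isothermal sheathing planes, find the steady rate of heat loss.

Q ≈ 28.7 W

Sheathing layers in series; stud and cavity paths in parallel between them.
R_inner = 0.013/(0.514×4.04) = 0.00626 K/W
R_stud  = 0.155/(0.117×0.13×4.04) = 2.522 K/W
R_cav   = 0.155/(0.041×0.87×4.04) = 1.076 K/W
1/R_core = 1/R_stud + 1/R_cav → R_core = 0.7541 K/W
R_outer = 0.021/(0.801×4.04) = 0.006489 K/W
R_total = 0.7668 K/W
Q = ΔT/R_total = 22/0.7668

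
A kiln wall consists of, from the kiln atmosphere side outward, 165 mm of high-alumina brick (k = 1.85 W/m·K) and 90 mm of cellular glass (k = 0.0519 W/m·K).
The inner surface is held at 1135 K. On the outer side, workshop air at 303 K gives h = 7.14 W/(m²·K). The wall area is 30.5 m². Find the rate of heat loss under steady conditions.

Thermal resistances in series:
R_high-alumina brick = L/(kA) = 0.165/(1.85×30.5) = 0.002924 K/W
R_cellular glass = L/(kA) = 0.09/(0.0519×30.5) = 0.05686 K/W
R_outer film = 1/(h_o·A) = 1/(7.14×30.5) = 0.004592 K/W
R_total = 0.06437 K/W
Q = ΔT / R_total = 832 / 0.06437

Q ≈ 12900 W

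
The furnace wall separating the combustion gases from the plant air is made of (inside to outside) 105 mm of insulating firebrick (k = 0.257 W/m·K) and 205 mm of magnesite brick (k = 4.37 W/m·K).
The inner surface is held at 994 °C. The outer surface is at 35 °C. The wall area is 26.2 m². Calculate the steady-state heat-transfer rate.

Q ≈ 55200 W

Treating each layer as a thermal resistance in series:
R_insulating firebrick = L/(kA) = 0.105/(0.257×26.2) = 0.01559 K/W
R_magnesite brick = L/(kA) = 0.205/(4.37×26.2) = 0.00179 K/W
R_total = 0.01738 K/W
Q = ΔT / R_total = 959 / 0.01738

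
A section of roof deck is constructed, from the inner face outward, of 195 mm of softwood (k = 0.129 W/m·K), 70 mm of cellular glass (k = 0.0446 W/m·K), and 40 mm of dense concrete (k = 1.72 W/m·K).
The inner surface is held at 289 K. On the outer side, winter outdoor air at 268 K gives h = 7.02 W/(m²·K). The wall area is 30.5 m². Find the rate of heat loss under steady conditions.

Q ≈ 197 W

Series thermal resistances:
R_softwood = L/(kA) = 0.195/(0.129×30.5) = 0.04956 K/W
R_cellular glass = L/(kA) = 0.07/(0.0446×30.5) = 0.05146 K/W
R_dense concrete = L/(kA) = 0.04/(1.72×30.5) = 7.625×10^-4 K/W
R_outer film = 1/(h_o·A) = 1/(7.02×30.5) = 0.00467 K/W
R_total = 0.1065 K/W
Q = ΔT / R_total = 21 / 0.1065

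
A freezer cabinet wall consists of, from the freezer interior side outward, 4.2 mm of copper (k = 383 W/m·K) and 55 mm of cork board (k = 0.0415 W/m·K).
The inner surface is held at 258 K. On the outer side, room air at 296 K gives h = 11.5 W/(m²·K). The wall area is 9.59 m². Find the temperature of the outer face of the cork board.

Series thermal resistances:
R_copper = L/(kA) = 0.0042/(383×9.59) = 1.143×10^-6 K/W
R_cork board = L/(kA) = 0.055/(0.0415×9.59) = 0.1382 K/W
R_outer film = 1/(h_o·A) = 1/(11.5×9.59) = 0.009067 K/W
R_total = 0.1473 K/W;  Q = ΔT/R_total = 38/0.1473 = 258 W
T_interface = T_inner + Q·ΣR(inner→interface) = 258 + 258×0.1382

T ≈ 294 K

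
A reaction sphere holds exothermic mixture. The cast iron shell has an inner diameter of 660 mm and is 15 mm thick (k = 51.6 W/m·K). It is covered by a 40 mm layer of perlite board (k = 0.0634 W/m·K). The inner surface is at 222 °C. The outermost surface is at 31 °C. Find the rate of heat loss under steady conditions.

Q ≈ 505 W

Spherical conduction: R = (1/r_in − 1/r_out)/(4πk) per layer; series-sum.
R_cast iron shell = (1/0.33 − 1/0.345)/(4π×51.6) = 2.032×10^-4 K/W
R_perlite board = (1/0.345 − 1/0.385)/(4π×0.0634) = 0.378 K/W
R_total = 0.3782 K/W
Q = ΔT/R_total = 191/0.3782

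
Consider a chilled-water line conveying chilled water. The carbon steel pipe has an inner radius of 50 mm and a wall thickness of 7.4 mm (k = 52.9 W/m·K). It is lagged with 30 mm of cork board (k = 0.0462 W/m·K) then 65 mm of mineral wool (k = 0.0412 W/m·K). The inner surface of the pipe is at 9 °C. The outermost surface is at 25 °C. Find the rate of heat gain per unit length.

Cylindrical conduction, so R = ln(r₂/r₁)/(2πkL) per layer, in series:
R_carbon steel pipe wall = ln(57.4/50)/(2π×52.9×1) = 4.153×10^-4 K/W
R_cork board = ln(87.4/57.4)/(2π×0.0462×1) = 1.448 K/W
R_mineral wool = ln(152.4/87.4)/(2π×0.0412×1) = 2.148 K/W
R_total = 3.597 K/W
Q = ΔT/R_total = 16/3.597

q′ ≈ 4.45 W/m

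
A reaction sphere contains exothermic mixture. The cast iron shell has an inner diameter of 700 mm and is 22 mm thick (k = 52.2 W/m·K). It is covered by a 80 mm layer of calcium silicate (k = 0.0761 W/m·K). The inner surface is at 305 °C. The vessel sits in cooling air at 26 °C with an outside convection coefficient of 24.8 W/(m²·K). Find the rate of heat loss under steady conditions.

Q ≈ 543 W

Each spherical layer contributes R = (1/r_i − 1/r_o)/(4πk):
R_cast iron shell = (1/0.35 − 1/0.372)/(4π×52.2) = 2.576×10^-4 K/W
R_calcium silicate = (1/0.372 − 1/0.452)/(4π×0.0761) = 0.4975 K/W
R_outer film = 1/(h·4πr_o²) = 1/(24.8×4π×0.452²) = 0.01571 K/W
R_total = 0.5135 K/W
Q = ΔT/R_total = 279/0.5135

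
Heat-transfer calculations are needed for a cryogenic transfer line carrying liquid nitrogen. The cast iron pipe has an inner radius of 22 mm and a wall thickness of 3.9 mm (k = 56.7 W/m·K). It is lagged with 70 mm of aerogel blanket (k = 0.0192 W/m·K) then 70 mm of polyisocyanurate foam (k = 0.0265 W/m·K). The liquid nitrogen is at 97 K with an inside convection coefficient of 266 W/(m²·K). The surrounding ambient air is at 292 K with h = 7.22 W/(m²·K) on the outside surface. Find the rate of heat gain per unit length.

q′ ≈ 13.6 W/m

Per-layer cylindrical resistances, series-summed:
R_inner film = 1/(h_i·2πr₁L) = 1/(266×2π×0.022×1) = 0.0272 K/W
R_cast iron pipe wall = ln(25.9/22)/(2π×56.7×1) = 4.581×10^-4 K/W
R_aerogel blanket = ln(95.9/25.9)/(2π×0.0192×1) = 10.85 K/W
R_polyisocyanurate foam = ln(165.9/95.9)/(2π×0.0265×1) = 3.292 K/W
R_outer film = 1/(h_o·2πr_oL) = 1/(7.22×2π×0.1659×1) = 0.1329 K/W
R_total = 14.3 K/W
Q = ΔT/R_total = 195/14.3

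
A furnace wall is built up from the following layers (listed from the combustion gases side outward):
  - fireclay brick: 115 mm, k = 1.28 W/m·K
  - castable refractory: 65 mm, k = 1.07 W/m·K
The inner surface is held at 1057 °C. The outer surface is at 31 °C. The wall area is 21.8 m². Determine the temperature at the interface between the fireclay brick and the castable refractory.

Thermal resistances in series:
R_fireclay brick = L/(kA) = 0.115/(1.28×21.8) = 0.004121 K/W
R_castable refractory = L/(kA) = 0.065/(1.07×21.8) = 0.002787 K/W
R_total = 0.006908 K/W;  Q = ΔT/R_total = 1026/0.006908 = 148500 W
T_interface = T_inner − Q·ΣR(inner→interface) = 1057 − 149000×0.004121

T ≈ 445 °C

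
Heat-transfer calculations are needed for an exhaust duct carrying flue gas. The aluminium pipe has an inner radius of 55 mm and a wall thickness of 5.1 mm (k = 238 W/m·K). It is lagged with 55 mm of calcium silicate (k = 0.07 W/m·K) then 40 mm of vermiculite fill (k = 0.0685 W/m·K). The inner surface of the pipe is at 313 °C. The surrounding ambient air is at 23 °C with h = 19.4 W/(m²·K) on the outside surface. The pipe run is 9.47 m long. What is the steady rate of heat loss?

Q ≈ 1240 W

Cylindrical conduction, so R = ln(r₂/r₁)/(2πkL) per layer, in series:
R_aluminium pipe wall = ln(60.1/55)/(2π×238×9.47) = 6.262×10^-6 K/W
R_calcium silicate = ln(115.1/60.1)/(2π×0.07×9.47) = 0.156 K/W
R_vermiculite fill = ln(155.1/115.1)/(2π×0.0685×9.47) = 0.07318 K/W
R_outer film = 1/(h_o·2πr_oL) = 1/(19.4×2π×0.1551×9.47) = 0.005585 K/W
R_total = 0.2348 K/W
Q = ΔT/R_total = 290/0.2348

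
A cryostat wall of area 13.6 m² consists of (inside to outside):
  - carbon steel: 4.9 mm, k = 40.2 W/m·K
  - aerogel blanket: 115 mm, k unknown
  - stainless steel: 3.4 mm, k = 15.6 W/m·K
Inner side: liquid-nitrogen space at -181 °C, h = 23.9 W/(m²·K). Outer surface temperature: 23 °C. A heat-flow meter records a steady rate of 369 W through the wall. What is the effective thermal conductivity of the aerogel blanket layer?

Model the wall as resistances in series:
R_inner film = 1/(h_i·A) = 1/(23.9×13.6) = 0.003077 K/W
R_carbon steel = L/(kA) = 0.0049/(40.2×13.6) = 8.963×10^-6 K/W
R_stainless steel = L/(kA) = 0.0034/(15.6×13.6) = 1.603×10^-5 K/W
Sum of known resistances R_other = 0.003102 K/W
Total R = ΔT/Q = 204/369 = 0.5528 K/W
R_aerogel blanket = R_total − R_other = 0.5497 K/W
k = L/(R·A) = 0.115/(0.5497×13.6)

k ≈ 0.0154 W/(m·K)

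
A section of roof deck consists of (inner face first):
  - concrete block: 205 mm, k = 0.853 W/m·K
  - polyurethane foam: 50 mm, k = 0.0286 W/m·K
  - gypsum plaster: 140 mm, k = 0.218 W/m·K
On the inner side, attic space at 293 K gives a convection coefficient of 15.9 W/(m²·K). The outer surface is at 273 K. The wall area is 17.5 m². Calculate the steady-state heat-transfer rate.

Using the resistance-network approach (series):
R_inner film = 1/(h_i·A) = 1/(15.9×17.5) = 0.003594 K/W
R_concrete block = L/(kA) = 0.205/(0.853×17.5) = 0.01373 K/W
R_polyurethane foam = L/(kA) = 0.05/(0.0286×17.5) = 0.0999 K/W
R_gypsum plaster = L/(kA) = 0.14/(0.218×17.5) = 0.0367 K/W
R_total = 0.1539 K/W
Q = ΔT / R_total = 20 / 0.1539

Q ≈ 130 W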